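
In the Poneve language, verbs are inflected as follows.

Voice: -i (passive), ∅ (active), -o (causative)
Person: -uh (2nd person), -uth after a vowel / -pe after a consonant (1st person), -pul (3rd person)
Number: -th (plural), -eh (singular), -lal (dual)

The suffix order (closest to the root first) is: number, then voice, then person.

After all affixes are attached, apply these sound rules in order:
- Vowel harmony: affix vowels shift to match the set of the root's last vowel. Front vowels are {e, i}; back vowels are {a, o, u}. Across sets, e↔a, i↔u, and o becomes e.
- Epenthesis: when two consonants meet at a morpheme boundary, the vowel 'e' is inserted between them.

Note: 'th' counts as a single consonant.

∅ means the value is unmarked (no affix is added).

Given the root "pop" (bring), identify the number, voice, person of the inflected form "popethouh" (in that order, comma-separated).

plural, causative, 2nd person

Segment: pop-th-o-uh.
number: -th → plural.
voice: -o → causative.
person: -uh → 2nd person.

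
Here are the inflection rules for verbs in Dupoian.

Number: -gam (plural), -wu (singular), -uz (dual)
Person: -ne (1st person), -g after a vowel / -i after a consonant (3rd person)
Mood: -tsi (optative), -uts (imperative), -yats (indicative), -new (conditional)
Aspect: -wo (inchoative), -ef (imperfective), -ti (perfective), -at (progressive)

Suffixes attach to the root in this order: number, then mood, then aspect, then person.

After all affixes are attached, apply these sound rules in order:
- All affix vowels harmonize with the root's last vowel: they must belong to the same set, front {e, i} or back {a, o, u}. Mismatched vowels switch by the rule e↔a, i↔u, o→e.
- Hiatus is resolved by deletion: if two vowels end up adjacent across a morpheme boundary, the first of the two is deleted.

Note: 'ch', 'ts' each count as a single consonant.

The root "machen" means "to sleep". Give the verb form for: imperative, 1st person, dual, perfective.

Attach number dual -uz → machenuz.
Attach mood imperative -uts → machenuzuts.
Attach aspect perfective -ti → machenuzutsti.
Attach person 1st person -ne → machenuzutstine.
Apply vowel harmony: machenuzutstine → machenizitstine.
Vowel deletion: no change.

machenizitstine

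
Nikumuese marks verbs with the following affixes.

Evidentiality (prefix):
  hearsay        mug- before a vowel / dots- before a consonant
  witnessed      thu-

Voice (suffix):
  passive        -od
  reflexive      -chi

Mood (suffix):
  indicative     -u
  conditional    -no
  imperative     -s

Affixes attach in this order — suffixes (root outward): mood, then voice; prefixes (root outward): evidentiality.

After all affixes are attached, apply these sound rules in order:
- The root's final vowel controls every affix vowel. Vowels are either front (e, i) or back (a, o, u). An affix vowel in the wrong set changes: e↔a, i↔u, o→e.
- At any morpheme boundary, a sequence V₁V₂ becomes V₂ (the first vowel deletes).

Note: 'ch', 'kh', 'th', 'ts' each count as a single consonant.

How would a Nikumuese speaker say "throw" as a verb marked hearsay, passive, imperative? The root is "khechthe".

detskhechthesed

Attach evidentiality hearsay dots- (before consonant 'kh') → dotskhechthe.
Attach mood imperative -s → dotskhechthes.
Attach voice passive -od → dotskhechthesod.
Apply vowel harmony: dotskhechthesod → detskhechthesed.
Vowel deletion: no change.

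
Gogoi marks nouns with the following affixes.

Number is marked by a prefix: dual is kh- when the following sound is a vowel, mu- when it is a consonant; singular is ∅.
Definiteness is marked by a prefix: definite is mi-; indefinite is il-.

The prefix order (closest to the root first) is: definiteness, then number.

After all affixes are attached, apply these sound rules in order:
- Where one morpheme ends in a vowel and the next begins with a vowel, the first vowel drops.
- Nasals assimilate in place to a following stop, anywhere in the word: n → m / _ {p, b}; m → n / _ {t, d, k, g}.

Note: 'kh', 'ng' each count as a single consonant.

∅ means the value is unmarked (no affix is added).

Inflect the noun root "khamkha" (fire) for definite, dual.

Attach definiteness definite mi- → mikhamkha.
Attach number dual mu- (before consonant 'm') → mumikhamkha.
Vowel deletion: no change.
Nasal assimilation: no change.

mumikhamkha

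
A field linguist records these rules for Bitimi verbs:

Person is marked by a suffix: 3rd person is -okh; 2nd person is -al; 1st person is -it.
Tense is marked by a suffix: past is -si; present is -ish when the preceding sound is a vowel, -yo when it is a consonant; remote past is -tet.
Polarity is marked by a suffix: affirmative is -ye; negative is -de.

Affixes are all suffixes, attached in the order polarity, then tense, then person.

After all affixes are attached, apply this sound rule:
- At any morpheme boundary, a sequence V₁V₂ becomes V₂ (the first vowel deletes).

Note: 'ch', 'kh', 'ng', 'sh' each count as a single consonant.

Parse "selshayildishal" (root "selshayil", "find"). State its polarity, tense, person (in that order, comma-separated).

negative, present, 2nd person

Segment: selshayil-de-ish-al.
polarity: -de → negative.
tense: -ish/yo → present.
person: -al → 2nd person.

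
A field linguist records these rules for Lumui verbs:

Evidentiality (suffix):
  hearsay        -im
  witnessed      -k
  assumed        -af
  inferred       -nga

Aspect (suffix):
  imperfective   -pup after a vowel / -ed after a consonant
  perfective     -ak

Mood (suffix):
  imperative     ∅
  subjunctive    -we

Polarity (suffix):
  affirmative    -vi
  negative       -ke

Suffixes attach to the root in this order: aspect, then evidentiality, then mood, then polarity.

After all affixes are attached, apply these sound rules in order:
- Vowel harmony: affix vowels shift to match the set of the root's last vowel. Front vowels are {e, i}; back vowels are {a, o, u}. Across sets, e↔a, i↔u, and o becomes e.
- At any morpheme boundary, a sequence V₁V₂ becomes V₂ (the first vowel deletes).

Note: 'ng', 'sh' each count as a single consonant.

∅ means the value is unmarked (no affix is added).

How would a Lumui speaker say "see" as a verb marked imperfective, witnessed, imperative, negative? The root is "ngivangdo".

Attach aspect imperfective -pup (after vowel 'o') → ngivangdopup.
Attach evidentiality witnessed -k → ngivangdopupk.
mood = imperative: zero marking, form stays ngivangdopupk.
Attach polarity negative -ke → ngivangdopupkke.
Apply vowel harmony: ngivangdopupkke → ngivangdopupkka.
Vowel deletion: no change.

ngivangdopupkka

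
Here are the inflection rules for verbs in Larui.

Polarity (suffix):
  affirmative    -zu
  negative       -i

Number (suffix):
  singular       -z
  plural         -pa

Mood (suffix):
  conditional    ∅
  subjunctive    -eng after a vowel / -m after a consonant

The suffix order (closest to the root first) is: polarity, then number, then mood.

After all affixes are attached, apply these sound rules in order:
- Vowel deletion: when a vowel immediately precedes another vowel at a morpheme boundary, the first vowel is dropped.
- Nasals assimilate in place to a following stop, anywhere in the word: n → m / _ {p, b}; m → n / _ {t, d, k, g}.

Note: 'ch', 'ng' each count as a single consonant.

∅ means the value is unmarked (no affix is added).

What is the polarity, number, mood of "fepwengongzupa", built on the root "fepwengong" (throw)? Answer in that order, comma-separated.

affirmative, plural, conditional

Segment: fepwengong-zu-pa.
polarity: -zu → affirmative.
number: -pa → plural.
mood: ∅ → conditional.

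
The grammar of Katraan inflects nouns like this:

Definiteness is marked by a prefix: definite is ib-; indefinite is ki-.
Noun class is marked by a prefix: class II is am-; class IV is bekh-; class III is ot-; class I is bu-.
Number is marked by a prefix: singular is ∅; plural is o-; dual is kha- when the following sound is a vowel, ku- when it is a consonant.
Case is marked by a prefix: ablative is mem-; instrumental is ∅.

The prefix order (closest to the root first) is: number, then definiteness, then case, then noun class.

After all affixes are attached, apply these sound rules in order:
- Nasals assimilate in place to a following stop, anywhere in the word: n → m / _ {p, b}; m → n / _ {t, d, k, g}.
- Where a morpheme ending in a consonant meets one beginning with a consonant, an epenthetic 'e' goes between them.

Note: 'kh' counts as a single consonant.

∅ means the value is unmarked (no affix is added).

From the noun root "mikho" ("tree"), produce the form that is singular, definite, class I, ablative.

bumemibemikho

number = singular: zero marking, form stays mikho.
Attach definiteness definite ib- → ibmikho.
Attach case ablative mem- → memibmikho.
Attach noun class class I bu- → bumemibmikho.
Nasal assimilation: no change.
Apply epenthesis: bumemibmikho → bumemibemikho.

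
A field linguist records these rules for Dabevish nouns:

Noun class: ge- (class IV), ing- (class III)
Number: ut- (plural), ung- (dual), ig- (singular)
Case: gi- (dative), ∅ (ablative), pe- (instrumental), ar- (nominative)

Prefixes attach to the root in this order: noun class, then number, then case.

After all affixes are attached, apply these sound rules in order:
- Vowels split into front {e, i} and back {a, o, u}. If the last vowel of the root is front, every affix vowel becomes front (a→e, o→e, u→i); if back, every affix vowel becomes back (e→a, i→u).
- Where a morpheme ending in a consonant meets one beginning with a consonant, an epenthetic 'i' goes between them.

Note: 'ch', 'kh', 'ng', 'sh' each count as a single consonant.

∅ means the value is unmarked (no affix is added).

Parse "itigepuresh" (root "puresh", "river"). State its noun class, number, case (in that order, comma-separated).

class IV, plural, ablative

Segment: ut-ge-puresh.
noun class: ge- → class IV.
number: ut- → plural.
case: ∅ → ablative.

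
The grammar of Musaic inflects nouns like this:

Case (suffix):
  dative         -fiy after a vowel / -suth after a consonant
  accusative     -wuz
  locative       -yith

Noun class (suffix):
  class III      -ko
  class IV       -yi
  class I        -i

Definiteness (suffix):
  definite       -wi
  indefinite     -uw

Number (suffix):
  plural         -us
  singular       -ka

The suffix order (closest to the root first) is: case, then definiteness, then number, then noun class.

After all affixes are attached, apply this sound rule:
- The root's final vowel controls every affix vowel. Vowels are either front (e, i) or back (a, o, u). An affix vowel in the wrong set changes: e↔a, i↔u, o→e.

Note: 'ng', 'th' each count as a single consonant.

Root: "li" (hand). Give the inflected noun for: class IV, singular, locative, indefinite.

liyithiwkeyi

Attach case locative -yith → liyith.
Attach definiteness indefinite -uw → liyithuw.
Attach number singular -ka → liyithuwka.
Attach noun class class IV -yi → liyithuwkayi.
Apply vowel harmony: liyithuwkayi → liyithiwkeyi.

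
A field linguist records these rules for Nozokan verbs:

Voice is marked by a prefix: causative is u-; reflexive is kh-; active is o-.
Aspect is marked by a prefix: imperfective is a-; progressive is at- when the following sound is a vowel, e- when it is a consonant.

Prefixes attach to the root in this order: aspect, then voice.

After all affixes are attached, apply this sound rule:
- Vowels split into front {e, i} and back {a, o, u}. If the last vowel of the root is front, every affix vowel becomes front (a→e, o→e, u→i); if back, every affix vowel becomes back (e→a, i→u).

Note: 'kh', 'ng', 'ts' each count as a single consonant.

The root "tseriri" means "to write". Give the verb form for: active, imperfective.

Attach aspect imperfective a- → atseriri.
Attach voice active o- → oatseriri.
Apply vowel harmony: oatseriri → eetseriri.

eetseriri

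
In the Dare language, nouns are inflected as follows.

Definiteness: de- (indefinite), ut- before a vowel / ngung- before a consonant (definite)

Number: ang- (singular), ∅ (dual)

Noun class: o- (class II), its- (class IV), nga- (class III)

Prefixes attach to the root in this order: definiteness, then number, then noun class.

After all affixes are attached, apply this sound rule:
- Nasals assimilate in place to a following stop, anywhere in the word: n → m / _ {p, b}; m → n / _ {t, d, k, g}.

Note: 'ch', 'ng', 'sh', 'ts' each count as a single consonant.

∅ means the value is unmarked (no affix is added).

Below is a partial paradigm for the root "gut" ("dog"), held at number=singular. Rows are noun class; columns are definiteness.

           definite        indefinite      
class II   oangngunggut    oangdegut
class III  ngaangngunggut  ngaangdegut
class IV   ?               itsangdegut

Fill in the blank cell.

Attach definiteness definite ngung- (before consonant 'g') → ngunggut.
Attach number singular ang- → angngunggut.
Attach noun class class IV its- → itsangngunggut.
Nasal assimilation: no change.

itsangngunggut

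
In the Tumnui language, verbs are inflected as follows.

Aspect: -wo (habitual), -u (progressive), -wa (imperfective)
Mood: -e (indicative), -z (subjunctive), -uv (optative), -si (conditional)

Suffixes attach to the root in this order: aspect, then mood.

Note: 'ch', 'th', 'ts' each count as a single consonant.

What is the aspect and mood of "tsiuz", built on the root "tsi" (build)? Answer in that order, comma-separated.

Segment: tsi-u-z.
aspect: -u → progressive.
mood: -z → subjunctive.

progressive, subjunctive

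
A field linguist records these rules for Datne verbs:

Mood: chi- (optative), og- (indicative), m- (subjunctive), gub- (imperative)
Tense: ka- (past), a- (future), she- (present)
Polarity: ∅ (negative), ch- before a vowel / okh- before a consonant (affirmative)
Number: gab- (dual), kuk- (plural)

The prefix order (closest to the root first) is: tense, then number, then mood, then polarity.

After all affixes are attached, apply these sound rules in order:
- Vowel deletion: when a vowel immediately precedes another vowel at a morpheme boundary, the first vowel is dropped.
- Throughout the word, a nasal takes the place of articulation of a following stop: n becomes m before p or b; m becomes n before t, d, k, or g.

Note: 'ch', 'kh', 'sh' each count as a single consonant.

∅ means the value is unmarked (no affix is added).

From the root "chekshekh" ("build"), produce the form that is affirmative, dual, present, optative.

Attach tense present she- → shechekshekh.
Attach number dual gab- → gabshechekshekh.
Attach mood optative chi- → chigabshechekshekh.
Attach polarity affirmative okh- (before consonant 'ch') → okhchigabshechekshekh.
Vowel deletion: no change.
Nasal assimilation: no change.

okhchigabshechekshekh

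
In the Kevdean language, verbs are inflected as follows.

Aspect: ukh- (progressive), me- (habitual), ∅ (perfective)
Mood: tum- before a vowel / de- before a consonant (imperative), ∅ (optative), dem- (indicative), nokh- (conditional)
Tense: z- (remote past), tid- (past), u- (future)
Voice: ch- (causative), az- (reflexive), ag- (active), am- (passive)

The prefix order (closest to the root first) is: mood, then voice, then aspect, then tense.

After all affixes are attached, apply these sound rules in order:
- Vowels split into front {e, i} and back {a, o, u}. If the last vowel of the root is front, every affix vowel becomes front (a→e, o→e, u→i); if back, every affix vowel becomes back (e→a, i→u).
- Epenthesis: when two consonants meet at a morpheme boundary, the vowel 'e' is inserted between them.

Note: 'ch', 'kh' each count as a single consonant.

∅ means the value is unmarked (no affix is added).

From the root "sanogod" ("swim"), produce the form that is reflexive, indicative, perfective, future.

uazedamesanogod

Attach mood indicative dem- → demsanogod.
Attach voice reflexive az- → azdemsanogod.
aspect = perfective: zero marking, form stays azdemsanogod.
Attach tense future u- → uazdemsanogod.
Apply vowel harmony: uazdemsanogod → uazdamsanogod.
Apply epenthesis: uazdamsanogod → uazedamesanogod.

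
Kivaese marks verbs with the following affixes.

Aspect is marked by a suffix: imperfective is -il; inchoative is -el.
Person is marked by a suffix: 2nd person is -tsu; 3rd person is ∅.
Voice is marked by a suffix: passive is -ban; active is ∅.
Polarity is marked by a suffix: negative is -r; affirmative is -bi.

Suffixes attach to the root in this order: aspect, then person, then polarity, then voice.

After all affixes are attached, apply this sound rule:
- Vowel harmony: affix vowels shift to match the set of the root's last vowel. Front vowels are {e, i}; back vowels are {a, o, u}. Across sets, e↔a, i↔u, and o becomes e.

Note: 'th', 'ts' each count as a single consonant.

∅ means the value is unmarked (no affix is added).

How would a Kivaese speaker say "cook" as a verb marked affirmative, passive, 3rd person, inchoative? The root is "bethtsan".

bethtsanalbuban

Attach aspect inchoative -el → bethtsanel.
person = 3rd person: zero marking, form stays bethtsanel.
Attach polarity affirmative -bi → bethtsanelbi.
Attach voice passive -ban → bethtsanelbiban.
Apply vowel harmony: bethtsanelbiban → bethtsanalbuban.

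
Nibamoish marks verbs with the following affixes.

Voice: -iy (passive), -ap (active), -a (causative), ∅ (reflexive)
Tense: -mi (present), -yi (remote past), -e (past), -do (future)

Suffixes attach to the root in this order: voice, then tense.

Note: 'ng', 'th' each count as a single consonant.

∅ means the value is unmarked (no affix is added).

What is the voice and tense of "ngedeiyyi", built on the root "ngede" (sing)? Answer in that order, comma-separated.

Segment: ngede-iy-yi.
voice: -iy → passive.
tense: -yi → remote past.

passive, remote past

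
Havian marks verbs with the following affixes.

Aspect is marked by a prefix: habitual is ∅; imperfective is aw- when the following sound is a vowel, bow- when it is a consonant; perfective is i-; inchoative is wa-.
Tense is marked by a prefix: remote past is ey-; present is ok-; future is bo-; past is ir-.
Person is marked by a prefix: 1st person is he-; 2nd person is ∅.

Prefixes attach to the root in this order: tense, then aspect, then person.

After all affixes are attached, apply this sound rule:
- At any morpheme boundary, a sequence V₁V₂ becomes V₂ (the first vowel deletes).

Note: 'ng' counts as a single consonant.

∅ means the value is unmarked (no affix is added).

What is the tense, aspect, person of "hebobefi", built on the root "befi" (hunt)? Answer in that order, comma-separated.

future, habitual, 1st person

Segment: he-bo-befi.
tense: bo- → future.
aspect: ∅ → habitual.
person: he- → 1st person.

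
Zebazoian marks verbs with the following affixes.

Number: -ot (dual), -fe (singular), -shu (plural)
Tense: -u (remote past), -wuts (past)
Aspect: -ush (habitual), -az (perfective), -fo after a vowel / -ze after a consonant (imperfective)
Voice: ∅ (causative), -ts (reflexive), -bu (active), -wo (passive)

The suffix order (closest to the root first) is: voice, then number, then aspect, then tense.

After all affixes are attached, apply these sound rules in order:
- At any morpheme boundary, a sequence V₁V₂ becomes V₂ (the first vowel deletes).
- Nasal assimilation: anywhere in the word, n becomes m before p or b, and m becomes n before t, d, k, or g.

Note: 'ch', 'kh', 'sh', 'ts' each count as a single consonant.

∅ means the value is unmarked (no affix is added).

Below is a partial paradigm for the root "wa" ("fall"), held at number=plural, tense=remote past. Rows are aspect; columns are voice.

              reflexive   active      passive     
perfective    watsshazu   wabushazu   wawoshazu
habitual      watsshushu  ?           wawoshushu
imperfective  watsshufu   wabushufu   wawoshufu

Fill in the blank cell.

wabushushu

Attach voice active -bu → wabu.
Attach number plural -shu → wabushu.
Attach aspect habitual -ush → wabushuush.
Attach tense remote past -u → wabushuushu.
Apply vowel deletion: wabushuushu → wabushushu.
Nasal assimilation: no change.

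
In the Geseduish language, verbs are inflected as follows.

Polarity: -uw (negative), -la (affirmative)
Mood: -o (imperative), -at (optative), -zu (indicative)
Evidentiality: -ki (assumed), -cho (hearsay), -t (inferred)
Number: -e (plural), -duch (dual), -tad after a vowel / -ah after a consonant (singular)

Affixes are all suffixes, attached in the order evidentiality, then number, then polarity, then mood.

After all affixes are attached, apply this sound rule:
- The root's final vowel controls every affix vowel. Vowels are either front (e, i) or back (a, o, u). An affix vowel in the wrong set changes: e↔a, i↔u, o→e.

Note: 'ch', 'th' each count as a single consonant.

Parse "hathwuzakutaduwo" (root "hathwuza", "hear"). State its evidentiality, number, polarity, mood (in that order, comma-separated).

assumed, singular, negative, imperative

Segment: hathwuza-ki-tad-uw-o.
evidentiality: -ki → assumed.
number: -tad/ah → singular.
polarity: -uw → negative.
mood: -o → imperative.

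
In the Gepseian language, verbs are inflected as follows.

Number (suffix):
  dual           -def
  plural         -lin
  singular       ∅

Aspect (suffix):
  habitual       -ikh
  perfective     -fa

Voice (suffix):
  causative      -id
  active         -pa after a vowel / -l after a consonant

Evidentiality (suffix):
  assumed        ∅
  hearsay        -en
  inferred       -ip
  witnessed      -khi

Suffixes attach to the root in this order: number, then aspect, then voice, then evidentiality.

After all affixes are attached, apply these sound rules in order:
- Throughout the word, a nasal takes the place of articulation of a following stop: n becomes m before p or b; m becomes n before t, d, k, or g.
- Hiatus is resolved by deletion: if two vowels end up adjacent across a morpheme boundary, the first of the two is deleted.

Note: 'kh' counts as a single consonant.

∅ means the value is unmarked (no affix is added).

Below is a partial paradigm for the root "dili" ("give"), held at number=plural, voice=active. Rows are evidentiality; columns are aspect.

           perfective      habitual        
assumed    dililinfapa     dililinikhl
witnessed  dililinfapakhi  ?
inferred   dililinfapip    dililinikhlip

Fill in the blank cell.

dililinikhlkhi

Attach number plural -lin → dililin.
Attach aspect habitual -ikh → dililinikh.
Attach voice active -l (after consonant 'kh') → dililinikhl.
Attach evidentiality witnessed -khi → dililinikhlkhi.
Nasal assimilation: no change.
Vowel deletion: no change.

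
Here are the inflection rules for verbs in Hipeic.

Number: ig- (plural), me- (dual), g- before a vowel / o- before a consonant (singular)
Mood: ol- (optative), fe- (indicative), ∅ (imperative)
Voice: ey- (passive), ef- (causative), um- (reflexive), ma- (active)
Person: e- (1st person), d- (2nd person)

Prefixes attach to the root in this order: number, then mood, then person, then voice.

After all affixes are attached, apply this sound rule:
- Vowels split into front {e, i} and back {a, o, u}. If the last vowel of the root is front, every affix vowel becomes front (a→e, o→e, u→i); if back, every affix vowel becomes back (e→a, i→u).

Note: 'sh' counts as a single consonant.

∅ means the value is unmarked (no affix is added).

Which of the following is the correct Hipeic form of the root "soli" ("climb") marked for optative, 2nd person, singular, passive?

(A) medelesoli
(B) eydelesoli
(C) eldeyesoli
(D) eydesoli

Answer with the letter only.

Attach number singular o- (before consonant 's') → osoli.
Attach mood optative ol- → olosoli.
Attach person 2nd person d- → dolosoli.
Attach voice passive ey- → eydolosoli.
Apply vowel harmony: eydolosoli → eydelesoli.
So the correct form is eydelesoli, option (B).
(A) medelesoli is wrong: it uses active instead of passive for voice.
(C) eldeyesoli is wrong: it has the affixes in the wrong order.
(D) eydesoli is wrong: it uses imperative instead of optative for mood.

B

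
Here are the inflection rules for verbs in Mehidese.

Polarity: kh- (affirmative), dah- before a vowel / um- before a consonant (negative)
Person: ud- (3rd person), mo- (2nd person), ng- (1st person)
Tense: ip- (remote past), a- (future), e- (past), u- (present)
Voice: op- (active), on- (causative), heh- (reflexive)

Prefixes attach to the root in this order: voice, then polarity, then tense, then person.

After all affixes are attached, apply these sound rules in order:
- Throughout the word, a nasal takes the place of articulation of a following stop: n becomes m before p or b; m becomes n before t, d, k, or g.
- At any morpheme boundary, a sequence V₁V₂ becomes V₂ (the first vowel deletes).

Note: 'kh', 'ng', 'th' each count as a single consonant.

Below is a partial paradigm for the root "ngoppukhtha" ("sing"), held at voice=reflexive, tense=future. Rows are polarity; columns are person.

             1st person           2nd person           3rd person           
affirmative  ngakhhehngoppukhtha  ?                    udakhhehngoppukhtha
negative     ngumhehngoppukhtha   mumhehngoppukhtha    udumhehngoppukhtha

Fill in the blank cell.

Attach voice reflexive heh- → hehngoppukhtha.
Attach polarity affirmative kh- → khhehngoppukhtha.
Attach tense future a- → akhhehngoppukhtha.
Attach person 2nd person mo- → moakhhehngoppukhtha.
Nasal assimilation: no change.
Apply vowel deletion: moakhhehngoppukhtha → makhhehngoppukhtha.

makhhehngoppukhtha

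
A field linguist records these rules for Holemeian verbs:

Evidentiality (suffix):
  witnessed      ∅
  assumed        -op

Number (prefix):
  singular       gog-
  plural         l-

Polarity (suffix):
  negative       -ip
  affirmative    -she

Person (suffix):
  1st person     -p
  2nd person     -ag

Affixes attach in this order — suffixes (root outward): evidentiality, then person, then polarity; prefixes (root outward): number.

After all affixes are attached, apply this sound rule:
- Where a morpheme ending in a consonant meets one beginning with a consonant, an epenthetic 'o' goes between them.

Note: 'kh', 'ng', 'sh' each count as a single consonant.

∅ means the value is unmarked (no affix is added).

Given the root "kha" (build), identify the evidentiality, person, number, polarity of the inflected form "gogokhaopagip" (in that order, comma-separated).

assumed, 2nd person, singular, negative

Segment: gog-kha-op-ag-ip.
evidentiality: -op → assumed.
person: -ag → 2nd person.
number: gog- → singular.
polarity: -ip → negative.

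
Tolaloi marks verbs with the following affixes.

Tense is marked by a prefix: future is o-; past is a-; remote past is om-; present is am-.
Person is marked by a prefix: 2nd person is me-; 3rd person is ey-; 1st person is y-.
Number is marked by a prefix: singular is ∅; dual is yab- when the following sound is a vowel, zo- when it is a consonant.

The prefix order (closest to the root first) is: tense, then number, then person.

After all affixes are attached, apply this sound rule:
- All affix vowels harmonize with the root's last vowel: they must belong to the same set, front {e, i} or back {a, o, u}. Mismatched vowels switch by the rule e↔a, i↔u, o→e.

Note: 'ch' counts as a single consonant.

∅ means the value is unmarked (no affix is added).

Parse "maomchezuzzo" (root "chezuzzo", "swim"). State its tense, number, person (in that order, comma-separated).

Segment: me-om-chezuzzo.
tense: om- → remote past.
number: ∅ → singular.
person: me- → 2nd person.

remote past, singular, 2nd person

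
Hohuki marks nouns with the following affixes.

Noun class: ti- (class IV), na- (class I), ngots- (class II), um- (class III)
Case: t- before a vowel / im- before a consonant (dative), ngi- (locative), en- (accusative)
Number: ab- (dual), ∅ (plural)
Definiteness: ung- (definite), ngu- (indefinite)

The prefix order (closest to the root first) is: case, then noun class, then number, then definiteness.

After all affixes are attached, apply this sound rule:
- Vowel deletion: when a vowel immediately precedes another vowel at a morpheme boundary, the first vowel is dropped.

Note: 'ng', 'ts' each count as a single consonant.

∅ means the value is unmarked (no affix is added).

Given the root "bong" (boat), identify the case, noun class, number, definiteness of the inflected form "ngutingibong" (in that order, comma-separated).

locative, class IV, plural, indefinite

Segment: ngu-ti-ngi-bong.
case: ngi- → locative.
noun class: ti- → class IV.
number: ∅ → plural.
definiteness: ngu- → indefinite.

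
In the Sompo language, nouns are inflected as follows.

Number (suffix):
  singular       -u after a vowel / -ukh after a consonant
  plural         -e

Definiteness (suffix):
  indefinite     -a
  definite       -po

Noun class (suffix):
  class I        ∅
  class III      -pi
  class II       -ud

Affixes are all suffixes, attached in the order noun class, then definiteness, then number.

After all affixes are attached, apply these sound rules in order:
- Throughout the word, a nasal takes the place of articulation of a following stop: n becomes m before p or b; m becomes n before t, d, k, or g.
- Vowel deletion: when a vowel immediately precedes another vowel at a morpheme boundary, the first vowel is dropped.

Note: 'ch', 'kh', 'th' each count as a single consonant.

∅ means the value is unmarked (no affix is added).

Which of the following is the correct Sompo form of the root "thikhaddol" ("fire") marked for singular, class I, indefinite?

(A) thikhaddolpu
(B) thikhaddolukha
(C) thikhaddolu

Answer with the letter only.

noun class = class I: zero marking, form stays thikhaddol.
Attach definiteness indefinite -a → thikhaddola.
Attach number singular -u (after vowel 'a') → thikhaddolau.
Nasal assimilation: no change.
Apply vowel deletion: thikhaddolau → thikhaddolu.
So the correct form is thikhaddolu, option (C).
(A) thikhaddolpu is wrong: it uses definite instead of indefinite for definiteness.
(B) thikhaddolukha is wrong: it has the affixes in the wrong order.

C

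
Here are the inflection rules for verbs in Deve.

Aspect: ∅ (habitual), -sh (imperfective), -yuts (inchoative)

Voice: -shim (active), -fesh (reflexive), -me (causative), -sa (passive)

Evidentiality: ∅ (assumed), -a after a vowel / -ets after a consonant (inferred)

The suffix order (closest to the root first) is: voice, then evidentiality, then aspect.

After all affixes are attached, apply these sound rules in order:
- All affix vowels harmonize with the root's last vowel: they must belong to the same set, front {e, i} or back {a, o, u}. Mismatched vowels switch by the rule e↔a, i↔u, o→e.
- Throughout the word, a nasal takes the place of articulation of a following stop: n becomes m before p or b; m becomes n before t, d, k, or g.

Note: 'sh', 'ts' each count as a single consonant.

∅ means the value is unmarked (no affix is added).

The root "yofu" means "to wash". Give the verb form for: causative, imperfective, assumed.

Attach voice causative -me → yofume.
evidentiality = assumed: zero marking, form stays yofume.
Attach aspect imperfective -sh → yofumesh.
Apply vowel harmony: yofumesh → yofumash.
Nasal assimilation: no change.

yofumash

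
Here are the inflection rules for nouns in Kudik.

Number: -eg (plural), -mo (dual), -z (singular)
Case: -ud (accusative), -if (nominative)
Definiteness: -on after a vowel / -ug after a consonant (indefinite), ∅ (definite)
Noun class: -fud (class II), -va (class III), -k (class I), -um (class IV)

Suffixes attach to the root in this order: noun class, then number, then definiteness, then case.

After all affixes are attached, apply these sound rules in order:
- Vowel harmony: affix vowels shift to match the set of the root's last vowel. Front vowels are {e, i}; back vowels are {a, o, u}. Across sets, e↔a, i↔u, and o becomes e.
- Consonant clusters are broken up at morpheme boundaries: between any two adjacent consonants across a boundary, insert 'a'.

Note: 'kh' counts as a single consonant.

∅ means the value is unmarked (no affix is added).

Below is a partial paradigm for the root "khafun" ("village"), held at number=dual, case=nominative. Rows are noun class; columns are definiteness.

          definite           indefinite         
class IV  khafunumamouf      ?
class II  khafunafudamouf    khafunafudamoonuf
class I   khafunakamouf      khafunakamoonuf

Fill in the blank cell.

khafunumamoonuf

Attach noun class class IV -um → khafunum.
Attach number dual -mo → khafunummo.
Attach definiteness indefinite -on (after vowel 'o') → khafunummoon.
Attach case nominative -if → khafunummoonif.
Apply vowel harmony: khafunummoonif → khafunummoonuf.
Apply epenthesis: khafunummoonuf → khafunumamoonuf.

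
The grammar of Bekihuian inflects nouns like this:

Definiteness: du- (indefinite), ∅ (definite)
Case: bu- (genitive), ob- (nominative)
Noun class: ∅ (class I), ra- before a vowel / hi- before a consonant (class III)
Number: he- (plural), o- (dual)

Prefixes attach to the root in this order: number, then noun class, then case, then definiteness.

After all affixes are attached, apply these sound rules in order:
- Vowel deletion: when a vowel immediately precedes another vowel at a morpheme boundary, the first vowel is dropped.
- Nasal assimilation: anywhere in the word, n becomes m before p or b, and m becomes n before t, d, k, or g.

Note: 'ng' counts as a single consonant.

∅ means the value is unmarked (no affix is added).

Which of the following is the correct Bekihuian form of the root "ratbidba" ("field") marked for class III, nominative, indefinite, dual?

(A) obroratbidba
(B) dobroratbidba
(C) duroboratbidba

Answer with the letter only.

B

Attach number dual o- → oratbidba.
Attach noun class class III ra- (before vowel 'o') → raoratbidba.
Attach case nominative ob- → obraoratbidba.
Attach definiteness indefinite du- → duobraoratbidba.
Apply vowel deletion: duobraoratbidba → dobroratbidba.
Nasal assimilation: no change.
So the correct form is dobroratbidba, option (B).
(C) duroboratbidba is wrong: it has the affixes in the wrong order.
(A) obroratbidba is wrong: it uses definite instead of indefinite for definiteness.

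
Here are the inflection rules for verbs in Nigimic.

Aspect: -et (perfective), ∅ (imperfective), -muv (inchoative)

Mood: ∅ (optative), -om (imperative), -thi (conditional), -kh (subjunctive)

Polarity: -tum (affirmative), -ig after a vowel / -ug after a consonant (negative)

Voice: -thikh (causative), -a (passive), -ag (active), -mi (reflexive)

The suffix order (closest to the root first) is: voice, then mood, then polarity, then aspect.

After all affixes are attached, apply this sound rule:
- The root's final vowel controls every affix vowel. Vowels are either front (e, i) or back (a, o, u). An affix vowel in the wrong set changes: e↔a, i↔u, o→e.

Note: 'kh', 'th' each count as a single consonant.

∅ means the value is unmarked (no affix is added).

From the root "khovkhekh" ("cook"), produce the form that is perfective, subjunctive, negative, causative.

Attach voice causative -thikh → khovkhekhthikh.
Attach mood subjunctive -kh → khovkhekhthikhkh.
Attach polarity negative -ug (after consonant 'kh') → khovkhekhthikhkhug.
Attach aspect perfective -et → khovkhekhthikhkhuget.
Apply vowel harmony: khovkhekhthikhkhuget → khovkhekhthikhkhiget.

khovkhekhthikhkhiget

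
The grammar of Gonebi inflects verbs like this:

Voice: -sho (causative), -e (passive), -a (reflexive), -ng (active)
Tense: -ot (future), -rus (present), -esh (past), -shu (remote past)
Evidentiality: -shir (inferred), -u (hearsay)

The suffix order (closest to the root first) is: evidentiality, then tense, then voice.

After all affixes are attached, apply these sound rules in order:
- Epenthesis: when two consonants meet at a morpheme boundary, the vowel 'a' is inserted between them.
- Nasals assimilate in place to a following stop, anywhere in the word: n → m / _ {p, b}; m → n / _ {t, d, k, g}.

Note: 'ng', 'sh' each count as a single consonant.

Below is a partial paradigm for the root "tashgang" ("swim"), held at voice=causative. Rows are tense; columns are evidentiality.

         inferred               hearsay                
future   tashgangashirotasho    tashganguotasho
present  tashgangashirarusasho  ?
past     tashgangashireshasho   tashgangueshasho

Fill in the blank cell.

Attach evidentiality hearsay -u → tashgangu.
Attach tense present -rus → tashgangurus.
Attach voice causative -sho → tashgangurussho.
Apply epenthesis: tashgangurussho → tashgangurusasho.
Nasal assimilation: no change.

tashgangurusasho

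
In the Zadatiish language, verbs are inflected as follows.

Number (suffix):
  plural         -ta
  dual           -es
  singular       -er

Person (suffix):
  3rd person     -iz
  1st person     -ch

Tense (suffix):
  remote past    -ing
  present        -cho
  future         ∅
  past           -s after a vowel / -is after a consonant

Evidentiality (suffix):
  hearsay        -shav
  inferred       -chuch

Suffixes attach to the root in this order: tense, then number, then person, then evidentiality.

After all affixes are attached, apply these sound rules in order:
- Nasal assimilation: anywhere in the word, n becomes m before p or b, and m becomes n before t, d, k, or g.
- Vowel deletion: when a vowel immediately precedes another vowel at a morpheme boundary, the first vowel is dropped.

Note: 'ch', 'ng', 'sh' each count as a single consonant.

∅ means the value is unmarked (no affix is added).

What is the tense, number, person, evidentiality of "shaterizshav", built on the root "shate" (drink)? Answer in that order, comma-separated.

Segment: shate-er-iz-shav.
tense: ∅ → future.
number: -er → singular.
person: -iz → 3rd person.
evidentiality: -shav → hearsay.

future, singular, 3rd person, hearsay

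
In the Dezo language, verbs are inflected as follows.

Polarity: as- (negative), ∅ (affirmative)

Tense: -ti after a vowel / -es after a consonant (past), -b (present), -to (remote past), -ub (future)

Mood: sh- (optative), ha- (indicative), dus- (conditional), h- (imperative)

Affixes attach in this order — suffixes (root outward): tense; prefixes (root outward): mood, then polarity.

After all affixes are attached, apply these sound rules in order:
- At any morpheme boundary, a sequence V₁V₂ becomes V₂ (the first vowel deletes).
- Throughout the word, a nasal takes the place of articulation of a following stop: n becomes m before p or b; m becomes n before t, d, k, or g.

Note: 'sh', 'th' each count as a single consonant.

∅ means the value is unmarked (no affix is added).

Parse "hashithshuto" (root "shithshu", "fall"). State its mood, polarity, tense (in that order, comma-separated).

indicative, affirmative, remote past

Segment: ha-shithshu-to.
mood: ha- → indicative.
polarity: ∅ → affirmative.
tense: -to → remote past.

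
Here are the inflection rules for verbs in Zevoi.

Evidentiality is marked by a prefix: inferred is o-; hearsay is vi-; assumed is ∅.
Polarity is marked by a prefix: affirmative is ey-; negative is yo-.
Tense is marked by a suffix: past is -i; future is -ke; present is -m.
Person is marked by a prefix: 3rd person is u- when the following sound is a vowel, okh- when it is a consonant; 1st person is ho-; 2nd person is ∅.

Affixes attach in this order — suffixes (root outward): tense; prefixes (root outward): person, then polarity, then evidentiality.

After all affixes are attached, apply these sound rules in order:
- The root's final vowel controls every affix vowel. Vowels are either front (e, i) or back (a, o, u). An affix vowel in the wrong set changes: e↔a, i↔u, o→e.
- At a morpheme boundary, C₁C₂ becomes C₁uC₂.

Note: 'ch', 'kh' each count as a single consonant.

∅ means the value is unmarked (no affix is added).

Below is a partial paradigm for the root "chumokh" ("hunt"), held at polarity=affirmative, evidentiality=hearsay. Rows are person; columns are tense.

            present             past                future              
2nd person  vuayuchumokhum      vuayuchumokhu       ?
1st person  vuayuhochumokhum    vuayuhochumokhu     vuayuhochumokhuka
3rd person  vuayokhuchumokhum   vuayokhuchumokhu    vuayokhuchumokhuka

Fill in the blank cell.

vuayuchumokhuka

person = 2nd person: zero marking, form stays chumokh.
Attach tense future -ke → chumokhke.
Attach polarity affirmative ey- → eychumokhke.
Attach evidentiality hearsay vi- → vieychumokhke.
Apply vowel harmony: vieychumokhke → vuaychumokhka.
Apply epenthesis: vuaychumokhka → vuayuchumokhuka.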